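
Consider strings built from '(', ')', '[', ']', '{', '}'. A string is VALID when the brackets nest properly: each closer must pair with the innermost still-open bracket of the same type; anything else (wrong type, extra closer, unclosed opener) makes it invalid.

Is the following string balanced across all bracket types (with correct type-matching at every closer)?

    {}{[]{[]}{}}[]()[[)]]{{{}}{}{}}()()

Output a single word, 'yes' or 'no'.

pos 0: push '{'; stack = {
pos 1: '}' matches '{'; pop; stack = (empty)
pos 2: push '{'; stack = {
pos 3: push '['; stack = {[
pos 4: ']' matches '['; pop; stack = {
pos 5: push '{'; stack = {{
pos 6: push '['; stack = {{[
pos 7: ']' matches '['; pop; stack = {{
pos 8: '}' matches '{'; pop; stack = {
pos 9: push '{'; stack = {{
pos 10: '}' matches '{'; pop; stack = {
pos 11: '}' matches '{'; pop; stack = (empty)
pos 12: push '['; stack = [
pos 13: ']' matches '['; pop; stack = (empty)
pos 14: push '('; stack = (
pos 15: ')' matches '('; pop; stack = (empty)
pos 16: push '['; stack = [
pos 17: push '['; stack = [[
pos 18: saw closer ')' but top of stack is '[' (expected ']') → INVALID
Verdict: type mismatch at position 18: ')' closes '[' → no

Answer: no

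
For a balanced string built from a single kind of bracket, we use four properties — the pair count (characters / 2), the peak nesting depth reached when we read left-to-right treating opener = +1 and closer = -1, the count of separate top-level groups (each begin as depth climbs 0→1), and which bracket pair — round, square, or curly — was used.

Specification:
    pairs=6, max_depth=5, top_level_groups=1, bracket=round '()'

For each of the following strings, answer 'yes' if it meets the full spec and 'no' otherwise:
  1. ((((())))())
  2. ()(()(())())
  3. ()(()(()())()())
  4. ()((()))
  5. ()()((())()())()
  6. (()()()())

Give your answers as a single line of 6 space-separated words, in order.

Answer: yes no no no no no

Derivation:
String 1 '((((())))())': depth seq [1 2 3 4 5 4 3 2 1 2 1 0]
  -> pairs=6 depth=5 groups=1 -> yes
String 2 '()(()(())())': depth seq [1 0 1 2 1 2 3 2 1 2 1 0]
  -> pairs=6 depth=3 groups=2 -> no
String 3 '()(()(()())()())': depth seq [1 0 1 2 1 2 3 2 3 2 1 2 1 2 1 0]
  -> pairs=8 depth=3 groups=2 -> no
String 4 '()((()))': depth seq [1 0 1 2 3 2 1 0]
  -> pairs=4 depth=3 groups=2 -> no
String 5 '()()((())()())()': depth seq [1 0 1 0 1 2 3 2 1 2 1 2 1 0 1 0]
  -> pairs=8 depth=3 groups=4 -> no
String 6 '(()()()())': depth seq [1 2 1 2 1 2 1 2 1 0]
  -> pairs=5 depth=2 groups=1 -> no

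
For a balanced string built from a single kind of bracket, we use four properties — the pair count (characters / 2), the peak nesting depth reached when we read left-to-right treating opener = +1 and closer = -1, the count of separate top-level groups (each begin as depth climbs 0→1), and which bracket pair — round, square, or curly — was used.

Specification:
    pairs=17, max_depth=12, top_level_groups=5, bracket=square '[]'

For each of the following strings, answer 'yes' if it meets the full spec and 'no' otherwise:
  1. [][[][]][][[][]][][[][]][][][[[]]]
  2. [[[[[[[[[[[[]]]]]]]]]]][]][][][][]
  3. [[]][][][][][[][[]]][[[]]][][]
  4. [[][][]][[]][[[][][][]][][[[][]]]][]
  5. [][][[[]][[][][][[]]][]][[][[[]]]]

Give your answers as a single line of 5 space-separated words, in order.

Answer: no yes no no no

Derivation:
String 1 '[][[][]][][[][]][][[][]][][][[[]]]': depth seq [1 0 1 2 1 2 1 0 1 0 1 2 1 2 1 0 1 0 1 2 1 2 1 0 1 0 1 0 1 2 3 2 1 0]
  -> pairs=17 depth=3 groups=9 -> no
String 2 '[[[[[[[[[[[[]]]]]]]]]]][]][][][][]': depth seq [1 2 3 4 5 6 7 8 9 10 11 12 11 10 9 8 7 6 5 4 3 2 1 2 1 0 1 0 1 0 1 0 1 0]
  -> pairs=17 depth=12 groups=5 -> yes
String 3 '[[]][][][][][[][[]]][[[]]][][]': depth seq [1 2 1 0 1 0 1 0 1 0 1 0 1 2 1 2 3 2 1 0 1 2 3 2 1 0 1 0 1 0]
  -> pairs=15 depth=3 groups=9 -> no
String 4 '[[][][]][[]][[[][][][]][][[[][]]]][]': depth seq [1 2 1 2 1 2 1 0 1 2 1 0 1 2 3 2 3 2 3 2 3 2 1 2 1 2 3 4 3 4 3 2 1 0 1 0]
  -> pairs=18 depth=4 groups=4 -> no
String 5 '[][][[[]][[][][][[]]][]][[][[[]]]]': depth seq [1 0 1 0 1 2 3 2 1 2 3 2 3 2 3 2 3 4 3 2 1 2 1 0 1 2 1 2 3 4 3 2 1 0]
  -> pairs=17 depth=4 groups=4 -> no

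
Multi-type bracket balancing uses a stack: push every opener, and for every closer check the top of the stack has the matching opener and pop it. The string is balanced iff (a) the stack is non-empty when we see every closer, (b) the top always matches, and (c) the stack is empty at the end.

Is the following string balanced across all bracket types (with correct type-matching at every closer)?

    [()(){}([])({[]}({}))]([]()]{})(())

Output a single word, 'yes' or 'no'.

Answer: no

Derivation:
pos 0: push '['; stack = [
pos 1: push '('; stack = [(
pos 2: ')' matches '('; pop; stack = [
pos 3: push '('; stack = [(
pos 4: ')' matches '('; pop; stack = [
pos 5: push '{'; stack = [{
pos 6: '}' matches '{'; pop; stack = [
pos 7: push '('; stack = [(
pos 8: push '['; stack = [([
pos 9: ']' matches '['; pop; stack = [(
pos 10: ')' matches '('; pop; stack = [
pos 11: push '('; stack = [(
pos 12: push '{'; stack = [({
pos 13: push '['; stack = [({[
pos 14: ']' matches '['; pop; stack = [({
pos 15: '}' matches '{'; pop; stack = [(
pos 16: push '('; stack = [((
pos 17: push '{'; stack = [(({
pos 18: '}' matches '{'; pop; stack = [((
pos 19: ')' matches '('; pop; stack = [(
pos 20: ')' matches '('; pop; stack = [
pos 21: ']' matches '['; pop; stack = (empty)
pos 22: push '('; stack = (
pos 23: push '['; stack = ([
pos 24: ']' matches '['; pop; stack = (
pos 25: push '('; stack = ((
pos 26: ')' matches '('; pop; stack = (
pos 27: saw closer ']' but top of stack is '(' (expected ')') → INVALID
Verdict: type mismatch at position 27: ']' closes '(' → no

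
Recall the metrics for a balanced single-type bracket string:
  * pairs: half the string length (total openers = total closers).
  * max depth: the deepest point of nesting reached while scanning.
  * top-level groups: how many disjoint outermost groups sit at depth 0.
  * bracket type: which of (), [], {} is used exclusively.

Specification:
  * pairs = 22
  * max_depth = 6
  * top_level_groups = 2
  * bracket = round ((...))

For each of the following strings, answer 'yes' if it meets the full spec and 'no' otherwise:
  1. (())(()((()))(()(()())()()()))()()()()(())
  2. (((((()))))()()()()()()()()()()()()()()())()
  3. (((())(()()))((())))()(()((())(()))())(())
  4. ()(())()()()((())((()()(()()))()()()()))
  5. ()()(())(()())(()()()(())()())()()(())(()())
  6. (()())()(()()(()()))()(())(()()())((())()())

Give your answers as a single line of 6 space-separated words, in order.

Answer: no yes no no no no

Derivation:
String 1 '(())(()((()))(()(()())()()()))()()()()(())': depth seq [1 2 1 0 1 2 1 2 3 4 3 2 1 2 3 2 3 4 3 4 3 2 3 2 3 2 3 2 1 0 1 0 1 0 1 0 1 0 1 2 1 0]
  -> pairs=21 depth=4 groups=7 -> no
String 2 '(((((()))))()()()()()()()()()()()()()()())()': depth seq [1 2 3 4 5 6 5 4 3 2 1 2 1 2 1 2 1 2 1 2 1 2 1 2 1 2 1 2 1 2 1 2 1 2 1 2 1 2 1 2 1 0 1 0]
  -> pairs=22 depth=6 groups=2 -> yes
String 3 '(((())(()()))((())))()(()((())(()))())(())': depth seq [1 2 3 4 3 2 3 4 3 4 3 2 1 2 3 4 3 2 1 0 1 0 1 2 1 2 3 4 3 2 3 4 3 2 1 2 1 0 1 2 1 0]
  -> pairs=21 depth=4 groups=4 -> no
String 4 '()(())()()()((())((()()(()()))()()()()))': depth seq [1 0 1 2 1 0 1 0 1 0 1 0 1 2 3 2 1 2 3 4 3 4 3 4 5 4 5 4 3 2 3 2 3 2 3 2 3 2 1 0]
  -> pairs=20 depth=5 groups=6 -> no
String 5 '()()(())(()())(()()()(())()())()()(())(()())': depth seq [1 0 1 0 1 2 1 0 1 2 1 2 1 0 1 2 1 2 1 2 1 2 3 2 1 2 1 2 1 0 1 0 1 0 1 2 1 0 1 2 1 2 1 0]
  -> pairs=22 depth=3 groups=9 -> no
String 6 '(()())()(()()(()()))()(())(()()())((())()())': depth seq [1 2 1 2 1 0 1 0 1 2 1 2 1 2 3 2 3 2 1 0 1 0 1 2 1 0 1 2 1 2 1 2 1 0 1 2 3 2 1 2 1 2 1 0]
  -> pairs=22 depth=3 groups=7 -> no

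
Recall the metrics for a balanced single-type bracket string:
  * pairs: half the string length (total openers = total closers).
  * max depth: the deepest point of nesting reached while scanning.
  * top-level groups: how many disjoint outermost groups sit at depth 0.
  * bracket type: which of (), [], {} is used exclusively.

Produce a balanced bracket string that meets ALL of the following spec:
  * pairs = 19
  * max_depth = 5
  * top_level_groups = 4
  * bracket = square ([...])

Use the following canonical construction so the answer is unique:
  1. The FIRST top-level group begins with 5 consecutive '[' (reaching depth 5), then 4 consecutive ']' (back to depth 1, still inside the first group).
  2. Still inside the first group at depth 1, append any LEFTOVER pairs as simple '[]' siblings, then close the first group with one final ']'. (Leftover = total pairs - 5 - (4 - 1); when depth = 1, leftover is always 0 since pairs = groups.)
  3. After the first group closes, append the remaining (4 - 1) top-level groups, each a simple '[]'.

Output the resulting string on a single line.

Spec: pairs=19 depth=5 groups=4
Leftover pairs = 19 - 5 - (4-1) = 11
First group: deep chain of depth 5 + 11 sibling pairs
Remaining 3 groups: simple '[]' each

Answer: [[[[[]]]][][][][][][][][][][][]][][][]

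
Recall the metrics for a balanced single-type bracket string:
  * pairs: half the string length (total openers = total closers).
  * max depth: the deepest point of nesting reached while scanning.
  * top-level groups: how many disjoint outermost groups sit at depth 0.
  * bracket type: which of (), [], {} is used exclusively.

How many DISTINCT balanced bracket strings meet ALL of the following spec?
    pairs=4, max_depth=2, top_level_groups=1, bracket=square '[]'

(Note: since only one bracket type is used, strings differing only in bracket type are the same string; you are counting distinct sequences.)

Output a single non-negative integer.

Spec: pairs=4 depth=2 groups=1
Count(depth <= 2) = 1
Count(depth <= 1) = 0
Count(depth == 2) = 1 - 0 = 1

Answer: 1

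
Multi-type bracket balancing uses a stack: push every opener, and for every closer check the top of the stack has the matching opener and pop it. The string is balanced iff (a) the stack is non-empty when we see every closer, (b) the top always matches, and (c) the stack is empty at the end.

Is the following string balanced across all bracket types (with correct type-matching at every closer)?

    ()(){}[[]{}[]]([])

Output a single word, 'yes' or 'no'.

pos 0: push '('; stack = (
pos 1: ')' matches '('; pop; stack = (empty)
pos 2: push '('; stack = (
pos 3: ')' matches '('; pop; stack = (empty)
pos 4: push '{'; stack = {
pos 5: '}' matches '{'; pop; stack = (empty)
pos 6: push '['; stack = [
pos 7: push '['; stack = [[
pos 8: ']' matches '['; pop; stack = [
pos 9: push '{'; stack = [{
pos 10: '}' matches '{'; pop; stack = [
pos 11: push '['; stack = [[
pos 12: ']' matches '['; pop; stack = [
pos 13: ']' matches '['; pop; stack = (empty)
pos 14: push '('; stack = (
pos 15: push '['; stack = ([
pos 16: ']' matches '['; pop; stack = (
pos 17: ')' matches '('; pop; stack = (empty)
end: stack empty → VALID
Verdict: properly nested → yes

Answer: yes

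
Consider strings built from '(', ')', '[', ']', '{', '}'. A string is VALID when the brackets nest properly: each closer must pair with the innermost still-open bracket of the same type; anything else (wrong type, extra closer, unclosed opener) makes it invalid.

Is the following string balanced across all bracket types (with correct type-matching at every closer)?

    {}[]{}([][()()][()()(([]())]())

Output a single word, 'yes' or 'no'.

Answer: no

Derivation:
pos 0: push '{'; stack = {
pos 1: '}' matches '{'; pop; stack = (empty)
pos 2: push '['; stack = [
pos 3: ']' matches '['; pop; stack = (empty)
pos 4: push '{'; stack = {
pos 5: '}' matches '{'; pop; stack = (empty)
pos 6: push '('; stack = (
pos 7: push '['; stack = ([
pos 8: ']' matches '['; pop; stack = (
pos 9: push '['; stack = ([
pos 10: push '('; stack = ([(
pos 11: ')' matches '('; pop; stack = ([
pos 12: push '('; stack = ([(
pos 13: ')' matches '('; pop; stack = ([
pos 14: ']' matches '['; pop; stack = (
pos 15: push '['; stack = ([
pos 16: push '('; stack = ([(
pos 17: ')' matches '('; pop; stack = ([
pos 18: push '('; stack = ([(
pos 19: ')' matches '('; pop; stack = ([
pos 20: push '('; stack = ([(
pos 21: push '('; stack = ([((
pos 22: push '['; stack = ([(([
pos 23: ']' matches '['; pop; stack = ([((
pos 24: push '('; stack = ([(((
pos 25: ')' matches '('; pop; stack = ([((
pos 26: ')' matches '('; pop; stack = ([(
pos 27: saw closer ']' but top of stack is '(' (expected ')') → INVALID
Verdict: type mismatch at position 27: ']' closes '(' → no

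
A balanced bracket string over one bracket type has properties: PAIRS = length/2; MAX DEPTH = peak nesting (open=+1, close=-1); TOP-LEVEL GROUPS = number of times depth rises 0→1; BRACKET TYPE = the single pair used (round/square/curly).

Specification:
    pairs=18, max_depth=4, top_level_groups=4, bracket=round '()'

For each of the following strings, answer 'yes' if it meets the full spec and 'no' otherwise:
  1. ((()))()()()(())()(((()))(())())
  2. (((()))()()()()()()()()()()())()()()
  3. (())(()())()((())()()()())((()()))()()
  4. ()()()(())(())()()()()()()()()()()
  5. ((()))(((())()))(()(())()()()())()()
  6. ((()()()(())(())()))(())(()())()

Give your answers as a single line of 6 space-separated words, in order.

Answer: no yes no no no no

Derivation:
String 1 '((()))()()()(())()(((()))(())())': depth seq [1 2 3 2 1 0 1 0 1 0 1 0 1 2 1 0 1 0 1 2 3 4 3 2 1 2 3 2 1 2 1 0]
  -> pairs=16 depth=4 groups=7 -> no
String 2 '(((()))()()()()()()()()()()())()()()': depth seq [1 2 3 4 3 2 1 2 1 2 1 2 1 2 1 2 1 2 1 2 1 2 1 2 1 2 1 2 1 0 1 0 1 0 1 0]
  -> pairs=18 depth=4 groups=4 -> yes
String 3 '(())(()())()((())()()()())((()()))()()': depth seq [1 2 1 0 1 2 1 2 1 0 1 0 1 2 3 2 1 2 1 2 1 2 1 2 1 0 1 2 3 2 3 2 1 0 1 0 1 0]
  -> pairs=19 depth=3 groups=7 -> no
String 4 '()()()(())(())()()()()()()()()()()': depth seq [1 0 1 0 1 0 1 2 1 0 1 2 1 0 1 0 1 0 1 0 1 0 1 0 1 0 1 0 1 0 1 0 1 0]
  -> pairs=17 depth=2 groups=15 -> no
String 5 '((()))(((())()))(()(())()()()())()()': depth seq [1 2 3 2 1 0 1 2 3 4 3 2 3 2 1 0 1 2 1 2 3 2 1 2 1 2 1 2 1 2 1 0 1 0 1 0]
  -> pairs=18 depth=4 groups=5 -> no
String 6 '((()()()(())(())()))(())(()())()': depth seq [1 2 3 2 3 2 3 2 3 4 3 2 3 4 3 2 3 2 1 0 1 2 1 0 1 2 1 2 1 0 1 0]
  -> pairs=16 depth=4 groups=4 -> no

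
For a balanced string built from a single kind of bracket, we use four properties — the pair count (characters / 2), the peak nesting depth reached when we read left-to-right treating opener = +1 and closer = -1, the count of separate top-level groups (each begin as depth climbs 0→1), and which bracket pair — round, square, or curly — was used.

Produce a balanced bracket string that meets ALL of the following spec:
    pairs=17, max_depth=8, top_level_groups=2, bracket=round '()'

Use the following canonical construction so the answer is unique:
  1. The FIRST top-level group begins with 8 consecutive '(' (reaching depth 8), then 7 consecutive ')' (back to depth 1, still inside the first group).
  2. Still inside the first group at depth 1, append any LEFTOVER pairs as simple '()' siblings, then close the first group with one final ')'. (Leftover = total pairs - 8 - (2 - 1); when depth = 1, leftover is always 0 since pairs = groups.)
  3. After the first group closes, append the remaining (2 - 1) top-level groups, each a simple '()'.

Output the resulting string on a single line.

Spec: pairs=17 depth=8 groups=2
Leftover pairs = 17 - 8 - (2-1) = 8
First group: deep chain of depth 8 + 8 sibling pairs
Remaining 1 groups: simple '()' each

Answer: (((((((()))))))()()()()()()()())()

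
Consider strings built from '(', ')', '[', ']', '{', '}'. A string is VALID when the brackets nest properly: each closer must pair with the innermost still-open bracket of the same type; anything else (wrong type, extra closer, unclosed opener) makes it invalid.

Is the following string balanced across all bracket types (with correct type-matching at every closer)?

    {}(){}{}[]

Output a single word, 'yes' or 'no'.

pos 0: push '{'; stack = {
pos 1: '}' matches '{'; pop; stack = (empty)
pos 2: push '('; stack = (
pos 3: ')' matches '('; pop; stack = (empty)
pos 4: push '{'; stack = {
pos 5: '}' matches '{'; pop; stack = (empty)
pos 6: push '{'; stack = {
pos 7: '}' matches '{'; pop; stack = (empty)
pos 8: push '['; stack = [
pos 9: ']' matches '['; pop; stack = (empty)
end: stack empty → VALID
Verdict: properly nested → yes

Answer: yes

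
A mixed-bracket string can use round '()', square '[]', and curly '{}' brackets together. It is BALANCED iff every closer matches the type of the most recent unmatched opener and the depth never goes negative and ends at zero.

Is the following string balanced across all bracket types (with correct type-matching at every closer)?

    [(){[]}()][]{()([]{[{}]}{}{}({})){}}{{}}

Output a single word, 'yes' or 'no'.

pos 0: push '['; stack = [
pos 1: push '('; stack = [(
pos 2: ')' matches '('; pop; stack = [
pos 3: push '{'; stack = [{
pos 4: push '['; stack = [{[
pos 5: ']' matches '['; pop; stack = [{
pos 6: '}' matches '{'; pop; stack = [
pos 7: push '('; stack = [(
pos 8: ')' matches '('; pop; stack = [
pos 9: ']' matches '['; pop; stack = (empty)
pos 10: push '['; stack = [
pos 11: ']' matches '['; pop; stack = (empty)
pos 12: push '{'; stack = {
pos 13: push '('; stack = {(
pos 14: ')' matches '('; pop; stack = {
pos 15: push '('; stack = {(
pos 16: push '['; stack = {([
pos 17: ']' matches '['; pop; stack = {(
pos 18: push '{'; stack = {({
pos 19: push '['; stack = {({[
pos 20: push '{'; stack = {({[{
pos 21: '}' matches '{'; pop; stack = {({[
pos 22: ']' matches '['; pop; stack = {({
pos 23: '}' matches '{'; pop; stack = {(
pos 24: push '{'; stack = {({
pos 25: '}' matches '{'; pop; stack = {(
pos 26: push '{'; stack = {({
pos 27: '}' matches '{'; pop; stack = {(
pos 28: push '('; stack = {((
pos 29: push '{'; stack = {(({
pos 30: '}' matches '{'; pop; stack = {((
pos 31: ')' matches '('; pop; stack = {(
pos 32: ')' matches '('; pop; stack = {
pos 33: push '{'; stack = {{
pos 34: '}' matches '{'; pop; stack = {
pos 35: '}' matches '{'; pop; stack = (empty)
pos 36: push '{'; stack = {
pos 37: push '{'; stack = {{
pos 38: '}' matches '{'; pop; stack = {
pos 39: '}' matches '{'; pop; stack = (empty)
end: stack empty → VALID
Verdict: properly nested → yes

Answer: yes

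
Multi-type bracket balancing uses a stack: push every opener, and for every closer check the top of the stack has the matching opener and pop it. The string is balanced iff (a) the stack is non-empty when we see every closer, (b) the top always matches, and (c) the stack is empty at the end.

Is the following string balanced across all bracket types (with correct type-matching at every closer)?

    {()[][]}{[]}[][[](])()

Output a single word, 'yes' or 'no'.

pos 0: push '{'; stack = {
pos 1: push '('; stack = {(
pos 2: ')' matches '('; pop; stack = {
pos 3: push '['; stack = {[
pos 4: ']' matches '['; pop; stack = {
pos 5: push '['; stack = {[
pos 6: ']' matches '['; pop; stack = {
pos 7: '}' matches '{'; pop; stack = (empty)
pos 8: push '{'; stack = {
pos 9: push '['; stack = {[
pos 10: ']' matches '['; pop; stack = {
pos 11: '}' matches '{'; pop; stack = (empty)
pos 12: push '['; stack = [
pos 13: ']' matches '['; pop; stack = (empty)
pos 14: push '['; stack = [
pos 15: push '['; stack = [[
pos 16: ']' matches '['; pop; stack = [
pos 17: push '('; stack = [(
pos 18: saw closer ']' but top of stack is '(' (expected ')') → INVALID
Verdict: type mismatch at position 18: ']' closes '(' → no

Answer: no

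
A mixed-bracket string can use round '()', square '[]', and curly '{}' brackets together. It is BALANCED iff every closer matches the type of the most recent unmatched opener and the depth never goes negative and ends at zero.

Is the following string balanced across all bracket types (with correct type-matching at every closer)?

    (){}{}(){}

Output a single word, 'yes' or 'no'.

Answer: yes

Derivation:
pos 0: push '('; stack = (
pos 1: ')' matches '('; pop; stack = (empty)
pos 2: push '{'; stack = {
pos 3: '}' matches '{'; pop; stack = (empty)
pos 4: push '{'; stack = {
pos 5: '}' matches '{'; pop; stack = (empty)
pos 6: push '('; stack = (
pos 7: ')' matches '('; pop; stack = (empty)
pos 8: push '{'; stack = {
pos 9: '}' matches '{'; pop; stack = (empty)
end: stack empty → VALID
Verdict: properly nested → yes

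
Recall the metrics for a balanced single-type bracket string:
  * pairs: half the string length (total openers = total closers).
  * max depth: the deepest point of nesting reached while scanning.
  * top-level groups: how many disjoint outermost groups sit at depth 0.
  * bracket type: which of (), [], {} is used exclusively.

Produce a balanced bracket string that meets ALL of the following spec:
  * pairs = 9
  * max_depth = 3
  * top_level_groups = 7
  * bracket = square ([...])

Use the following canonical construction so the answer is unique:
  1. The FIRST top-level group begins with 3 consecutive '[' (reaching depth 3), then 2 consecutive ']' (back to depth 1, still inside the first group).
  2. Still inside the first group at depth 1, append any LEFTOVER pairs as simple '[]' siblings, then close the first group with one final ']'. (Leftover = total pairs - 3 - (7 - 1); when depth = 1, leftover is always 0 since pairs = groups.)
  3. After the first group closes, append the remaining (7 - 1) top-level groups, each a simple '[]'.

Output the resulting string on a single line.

Spec: pairs=9 depth=3 groups=7
Leftover pairs = 9 - 3 - (7-1) = 0
First group: deep chain of depth 3 + 0 sibling pairs
Remaining 6 groups: simple '[]' each

Answer: [[[]]][][][][][][]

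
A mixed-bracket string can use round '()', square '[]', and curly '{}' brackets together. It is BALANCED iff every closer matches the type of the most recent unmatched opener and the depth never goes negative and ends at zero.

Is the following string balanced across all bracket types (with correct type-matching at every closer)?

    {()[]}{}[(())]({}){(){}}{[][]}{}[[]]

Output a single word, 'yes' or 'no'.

pos 0: push '{'; stack = {
pos 1: push '('; stack = {(
pos 2: ')' matches '('; pop; stack = {
pos 3: push '['; stack = {[
pos 4: ']' matches '['; pop; stack = {
pos 5: '}' matches '{'; pop; stack = (empty)
pos 6: push '{'; stack = {
pos 7: '}' matches '{'; pop; stack = (empty)
pos 8: push '['; stack = [
pos 9: push '('; stack = [(
pos 10: push '('; stack = [((
pos 11: ')' matches '('; pop; stack = [(
pos 12: ')' matches '('; pop; stack = [
pos 13: ']' matches '['; pop; stack = (empty)
pos 14: push '('; stack = (
pos 15: push '{'; stack = ({
pos 16: '}' matches '{'; pop; stack = (
pos 17: ')' matches '('; pop; stack = (empty)
pos 18: push '{'; stack = {
pos 19: push '('; stack = {(
pos 20: ')' matches '('; pop; stack = {
pos 21: push '{'; stack = {{
pos 22: '}' matches '{'; pop; stack = {
pos 23: '}' matches '{'; pop; stack = (empty)
pos 24: push '{'; stack = {
pos 25: push '['; stack = {[
pos 26: ']' matches '['; pop; stack = {
pos 27: push '['; stack = {[
pos 28: ']' matches '['; pop; stack = {
pos 29: '}' matches '{'; pop; stack = (empty)
pos 30: push '{'; stack = {
pos 31: '}' matches '{'; pop; stack = (empty)
pos 32: push '['; stack = [
pos 33: push '['; stack = [[
pos 34: ']' matches '['; pop; stack = [
pos 35: ']' matches '['; pop; stack = (empty)
end: stack empty → VALID
Verdict: properly nested → yes

Answer: yes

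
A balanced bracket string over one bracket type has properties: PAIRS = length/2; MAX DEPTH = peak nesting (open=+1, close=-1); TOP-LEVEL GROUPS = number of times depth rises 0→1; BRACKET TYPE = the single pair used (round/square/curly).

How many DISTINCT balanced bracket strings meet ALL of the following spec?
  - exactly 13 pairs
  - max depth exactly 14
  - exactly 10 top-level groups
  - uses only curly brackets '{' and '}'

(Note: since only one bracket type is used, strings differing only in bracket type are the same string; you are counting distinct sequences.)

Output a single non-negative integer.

Spec: pairs=13 depth=14 groups=10
Count(depth <= 14) = 350
Count(depth <= 13) = 350
Count(depth == 14) = 350 - 350 = 0

Answer: 0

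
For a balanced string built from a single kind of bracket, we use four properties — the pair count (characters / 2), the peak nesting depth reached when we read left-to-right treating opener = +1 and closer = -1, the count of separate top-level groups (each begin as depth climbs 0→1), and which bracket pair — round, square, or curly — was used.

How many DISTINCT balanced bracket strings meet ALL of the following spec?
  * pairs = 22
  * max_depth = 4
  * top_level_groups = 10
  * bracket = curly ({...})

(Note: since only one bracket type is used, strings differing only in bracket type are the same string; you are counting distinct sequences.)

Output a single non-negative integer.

Spec: pairs=22 depth=4 groups=10
Count(depth <= 4) = 97934505
Count(depth <= 3) = 31655820
Count(depth == 4) = 97934505 - 31655820 = 66278685

Answer: 66278685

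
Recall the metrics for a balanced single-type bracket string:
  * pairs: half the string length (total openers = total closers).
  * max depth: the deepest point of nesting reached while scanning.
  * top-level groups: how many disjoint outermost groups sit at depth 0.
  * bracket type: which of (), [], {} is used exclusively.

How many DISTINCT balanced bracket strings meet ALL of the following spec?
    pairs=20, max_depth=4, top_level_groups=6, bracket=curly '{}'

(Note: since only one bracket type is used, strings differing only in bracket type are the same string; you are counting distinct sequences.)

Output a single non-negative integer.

Answer: 65535222

Derivation:
Spec: pairs=20 depth=4 groups=6
Count(depth <= 4) = 76496886
Count(depth <= 3) = 10961664
Count(depth == 4) = 76496886 - 10961664 = 65535222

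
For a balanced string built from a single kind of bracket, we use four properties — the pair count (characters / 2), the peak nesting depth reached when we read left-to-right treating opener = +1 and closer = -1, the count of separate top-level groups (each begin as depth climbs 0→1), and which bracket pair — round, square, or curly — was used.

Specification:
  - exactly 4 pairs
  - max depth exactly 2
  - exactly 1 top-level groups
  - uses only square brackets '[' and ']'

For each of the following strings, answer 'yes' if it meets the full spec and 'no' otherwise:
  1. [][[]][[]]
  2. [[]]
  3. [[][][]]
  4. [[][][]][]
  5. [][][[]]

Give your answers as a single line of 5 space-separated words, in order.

String 1 '[][[]][[]]': depth seq [1 0 1 2 1 0 1 2 1 0]
  -> pairs=5 depth=2 groups=3 -> no
String 2 '[[]]': depth seq [1 2 1 0]
  -> pairs=2 depth=2 groups=1 -> no
String 3 '[[][][]]': depth seq [1 2 1 2 1 2 1 0]
  -> pairs=4 depth=2 groups=1 -> yes
String 4 '[[][][]][]': depth seq [1 2 1 2 1 2 1 0 1 0]
  -> pairs=5 depth=2 groups=2 -> no
String 5 '[][][[]]': depth seq [1 0 1 0 1 2 1 0]
  -> pairs=4 depth=2 groups=3 -> no

Answer: no no yes no no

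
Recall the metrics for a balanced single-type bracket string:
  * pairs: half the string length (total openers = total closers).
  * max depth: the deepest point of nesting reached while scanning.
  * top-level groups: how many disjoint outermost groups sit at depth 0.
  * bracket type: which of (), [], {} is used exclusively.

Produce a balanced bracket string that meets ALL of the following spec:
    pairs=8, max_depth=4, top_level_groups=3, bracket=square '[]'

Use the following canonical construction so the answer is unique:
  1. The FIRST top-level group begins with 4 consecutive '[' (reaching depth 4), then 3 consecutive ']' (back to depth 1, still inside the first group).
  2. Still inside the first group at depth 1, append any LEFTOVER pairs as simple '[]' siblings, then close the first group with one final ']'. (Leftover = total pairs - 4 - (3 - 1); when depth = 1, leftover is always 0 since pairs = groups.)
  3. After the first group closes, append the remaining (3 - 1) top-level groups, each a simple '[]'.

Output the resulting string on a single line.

Answer: [[[[]]][][]][][]

Derivation:
Spec: pairs=8 depth=4 groups=3
Leftover pairs = 8 - 4 - (3-1) = 2
First group: deep chain of depth 4 + 2 sibling pairs
Remaining 2 groups: simple '[]' each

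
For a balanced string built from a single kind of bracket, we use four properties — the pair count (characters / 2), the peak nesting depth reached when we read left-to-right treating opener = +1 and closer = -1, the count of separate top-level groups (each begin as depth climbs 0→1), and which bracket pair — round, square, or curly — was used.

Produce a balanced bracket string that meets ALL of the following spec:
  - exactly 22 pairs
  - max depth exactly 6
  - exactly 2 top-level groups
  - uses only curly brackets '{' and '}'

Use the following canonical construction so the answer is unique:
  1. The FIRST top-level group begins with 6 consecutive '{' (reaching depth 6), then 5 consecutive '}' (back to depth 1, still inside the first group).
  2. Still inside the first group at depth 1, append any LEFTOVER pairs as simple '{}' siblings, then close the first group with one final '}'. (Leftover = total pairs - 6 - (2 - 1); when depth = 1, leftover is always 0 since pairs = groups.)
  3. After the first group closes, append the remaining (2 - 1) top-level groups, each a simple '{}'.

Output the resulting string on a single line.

Spec: pairs=22 depth=6 groups=2
Leftover pairs = 22 - 6 - (2-1) = 15
First group: deep chain of depth 6 + 15 sibling pairs
Remaining 1 groups: simple '{}' each

Answer: {{{{{{}}}}}{}{}{}{}{}{}{}{}{}{}{}{}{}{}{}}{}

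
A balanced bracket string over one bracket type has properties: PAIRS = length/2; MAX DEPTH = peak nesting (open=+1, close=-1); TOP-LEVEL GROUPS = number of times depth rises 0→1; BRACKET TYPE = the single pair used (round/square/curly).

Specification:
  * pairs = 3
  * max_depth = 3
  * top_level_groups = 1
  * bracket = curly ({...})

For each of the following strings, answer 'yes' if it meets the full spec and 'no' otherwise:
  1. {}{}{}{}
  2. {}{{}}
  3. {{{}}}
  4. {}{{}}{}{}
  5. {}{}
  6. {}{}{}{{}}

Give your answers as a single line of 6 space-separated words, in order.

Answer: no no yes no no no

Derivation:
String 1 '{}{}{}{}': depth seq [1 0 1 0 1 0 1 0]
  -> pairs=4 depth=1 groups=4 -> no
String 2 '{}{{}}': depth seq [1 0 1 2 1 0]
  -> pairs=3 depth=2 groups=2 -> no
String 3 '{{{}}}': depth seq [1 2 3 2 1 0]
  -> pairs=3 depth=3 groups=1 -> yes
String 4 '{}{{}}{}{}': depth seq [1 0 1 2 1 0 1 0 1 0]
  -> pairs=5 depth=2 groups=4 -> no
String 5 '{}{}': depth seq [1 0 1 0]
  -> pairs=2 depth=1 groups=2 -> no
String 6 '{}{}{}{{}}': depth seq [1 0 1 0 1 0 1 2 1 0]
  -> pairs=5 depth=2 groups=4 -> no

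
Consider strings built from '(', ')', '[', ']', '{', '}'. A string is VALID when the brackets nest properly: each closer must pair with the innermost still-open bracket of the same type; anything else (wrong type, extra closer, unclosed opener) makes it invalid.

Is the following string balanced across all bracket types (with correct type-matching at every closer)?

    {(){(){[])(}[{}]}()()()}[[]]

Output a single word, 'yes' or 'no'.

pos 0: push '{'; stack = {
pos 1: push '('; stack = {(
pos 2: ')' matches '('; pop; stack = {
pos 3: push '{'; stack = {{
pos 4: push '('; stack = {{(
pos 5: ')' matches '('; pop; stack = {{
pos 6: push '{'; stack = {{{
pos 7: push '['; stack = {{{[
pos 8: ']' matches '['; pop; stack = {{{
pos 9: saw closer ')' but top of stack is '{' (expected '}') → INVALID
Verdict: type mismatch at position 9: ')' closes '{' → no

Answer: no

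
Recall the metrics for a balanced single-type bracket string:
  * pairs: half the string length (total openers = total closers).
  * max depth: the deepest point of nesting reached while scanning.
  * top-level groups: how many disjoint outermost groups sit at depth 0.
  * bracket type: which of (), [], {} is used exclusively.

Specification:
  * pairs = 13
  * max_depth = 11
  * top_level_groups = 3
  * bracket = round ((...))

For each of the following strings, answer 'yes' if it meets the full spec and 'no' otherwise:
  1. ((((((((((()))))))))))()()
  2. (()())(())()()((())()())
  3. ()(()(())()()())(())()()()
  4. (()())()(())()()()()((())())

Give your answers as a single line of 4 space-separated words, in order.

String 1 '((((((((((()))))))))))()()': depth seq [1 2 3 4 5 6 7 8 9 10 11 10 9 8 7 6 5 4 3 2 1 0 1 0 1 0]
  -> pairs=13 depth=11 groups=3 -> yes
String 2 '(()())(())()()((())()())': depth seq [1 2 1 2 1 0 1 2 1 0 1 0 1 0 1 2 3 2 1 2 1 2 1 0]
  -> pairs=12 depth=3 groups=5 -> no
String 3 '()(()(())()()())(())()()()': depth seq [1 0 1 2 1 2 3 2 1 2 1 2 1 2 1 0 1 2 1 0 1 0 1 0 1 0]
  -> pairs=13 depth=3 groups=6 -> no
String 4 '(()())()(())()()()()((())())': depth seq [1 2 1 2 1 0 1 0 1 2 1 0 1 0 1 0 1 0 1 0 1 2 3 2 1 2 1 0]
  -> pairs=14 depth=3 groups=8 -> no

Answer: yes no no no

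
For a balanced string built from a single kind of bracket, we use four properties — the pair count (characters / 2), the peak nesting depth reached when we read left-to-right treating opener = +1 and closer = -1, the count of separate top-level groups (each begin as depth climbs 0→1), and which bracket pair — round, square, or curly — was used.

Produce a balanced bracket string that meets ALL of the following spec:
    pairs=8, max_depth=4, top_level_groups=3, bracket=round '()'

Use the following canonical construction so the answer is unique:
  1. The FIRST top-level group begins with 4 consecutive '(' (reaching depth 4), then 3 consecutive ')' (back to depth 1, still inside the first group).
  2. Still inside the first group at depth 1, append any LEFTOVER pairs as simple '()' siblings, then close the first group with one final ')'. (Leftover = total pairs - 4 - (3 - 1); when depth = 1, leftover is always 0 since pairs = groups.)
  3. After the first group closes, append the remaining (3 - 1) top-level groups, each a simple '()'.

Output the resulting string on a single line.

Answer: (((()))()())()()

Derivation:
Spec: pairs=8 depth=4 groups=3
Leftover pairs = 8 - 4 - (3-1) = 2
First group: deep chain of depth 4 + 2 sibling pairs
Remaining 2 groups: simple '()' each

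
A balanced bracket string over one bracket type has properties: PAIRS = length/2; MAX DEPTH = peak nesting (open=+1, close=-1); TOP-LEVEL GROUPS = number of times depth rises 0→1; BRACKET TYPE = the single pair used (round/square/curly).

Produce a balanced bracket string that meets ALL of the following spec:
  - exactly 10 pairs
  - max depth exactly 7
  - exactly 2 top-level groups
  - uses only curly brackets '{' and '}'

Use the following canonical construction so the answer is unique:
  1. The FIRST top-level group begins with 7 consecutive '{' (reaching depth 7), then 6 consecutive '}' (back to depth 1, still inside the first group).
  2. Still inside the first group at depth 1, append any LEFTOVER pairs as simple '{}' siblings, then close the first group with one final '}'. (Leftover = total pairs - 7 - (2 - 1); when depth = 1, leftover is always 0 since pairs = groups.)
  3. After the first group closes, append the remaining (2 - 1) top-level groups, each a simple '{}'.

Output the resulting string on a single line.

Spec: pairs=10 depth=7 groups=2
Leftover pairs = 10 - 7 - (2-1) = 2
First group: deep chain of depth 7 + 2 sibling pairs
Remaining 1 groups: simple '{}' each

Answer: {{{{{{{}}}}}}{}{}}{}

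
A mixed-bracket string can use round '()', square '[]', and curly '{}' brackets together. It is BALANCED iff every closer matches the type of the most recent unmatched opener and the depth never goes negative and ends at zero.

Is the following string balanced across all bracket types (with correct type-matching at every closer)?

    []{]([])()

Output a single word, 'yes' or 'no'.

pos 0: push '['; stack = [
pos 1: ']' matches '['; pop; stack = (empty)
pos 2: push '{'; stack = {
pos 3: saw closer ']' but top of stack is '{' (expected '}') → INVALID
Verdict: type mismatch at position 3: ']' closes '{' → no

Answer: no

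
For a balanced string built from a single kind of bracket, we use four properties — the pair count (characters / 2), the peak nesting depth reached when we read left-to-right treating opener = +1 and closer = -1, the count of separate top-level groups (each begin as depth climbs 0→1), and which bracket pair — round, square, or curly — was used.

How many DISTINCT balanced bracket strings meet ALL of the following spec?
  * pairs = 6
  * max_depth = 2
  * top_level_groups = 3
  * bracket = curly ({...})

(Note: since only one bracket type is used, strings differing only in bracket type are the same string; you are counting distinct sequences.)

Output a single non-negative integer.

Spec: pairs=6 depth=2 groups=3
Count(depth <= 2) = 10
Count(depth <= 1) = 0
Count(depth == 2) = 10 - 0 = 10

Answer: 10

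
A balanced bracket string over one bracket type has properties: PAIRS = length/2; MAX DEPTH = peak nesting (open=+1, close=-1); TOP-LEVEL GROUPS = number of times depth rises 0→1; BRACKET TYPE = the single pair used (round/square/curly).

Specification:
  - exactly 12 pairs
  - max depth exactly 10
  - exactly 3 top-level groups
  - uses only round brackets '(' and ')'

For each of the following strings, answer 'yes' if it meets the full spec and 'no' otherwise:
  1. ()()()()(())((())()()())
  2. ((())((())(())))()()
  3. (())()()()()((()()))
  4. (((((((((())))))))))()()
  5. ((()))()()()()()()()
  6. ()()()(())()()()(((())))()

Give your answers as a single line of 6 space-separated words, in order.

Answer: no no no yes no no

Derivation:
String 1 '()()()()(())((())()()())': depth seq [1 0 1 0 1 0 1 0 1 2 1 0 1 2 3 2 1 2 1 2 1 2 1 0]
  -> pairs=12 depth=3 groups=6 -> no
String 2 '((())((())(())))()()': depth seq [1 2 3 2 1 2 3 4 3 2 3 4 3 2 1 0 1 0 1 0]
  -> pairs=10 depth=4 groups=3 -> no
String 3 '(())()()()()((()()))': depth seq [1 2 1 0 1 0 1 0 1 0 1 0 1 2 3 2 3 2 1 0]
  -> pairs=10 depth=3 groups=6 -> no
String 4 '(((((((((())))))))))()()': depth seq [1 2 3 4 5 6 7 8 9 10 9 8 7 6 5 4 3 2 1 0 1 0 1 0]
  -> pairs=12 depth=10 groups=3 -> yes
String 5 '((()))()()()()()()()': depth seq [1 2 3 2 1 0 1 0 1 0 1 0 1 0 1 0 1 0 1 0]
  -> pairs=10 depth=3 groups=8 -> no
String 6 '()()()(())()()()(((())))()': depth seq [1 0 1 0 1 0 1 2 1 0 1 0 1 0 1 0 1 2 3 4 3 2 1 0 1 0]
  -> pairs=13 depth=4 groups=9 -> no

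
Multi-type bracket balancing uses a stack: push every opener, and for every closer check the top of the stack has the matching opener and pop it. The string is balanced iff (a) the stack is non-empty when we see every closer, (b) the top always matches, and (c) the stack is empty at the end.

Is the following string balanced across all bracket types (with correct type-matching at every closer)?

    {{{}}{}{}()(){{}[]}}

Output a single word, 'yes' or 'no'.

Answer: yes

Derivation:
pos 0: push '{'; stack = {
pos 1: push '{'; stack = {{
pos 2: push '{'; stack = {{{
pos 3: '}' matches '{'; pop; stack = {{
pos 4: '}' matches '{'; pop; stack = {
pos 5: push '{'; stack = {{
pos 6: '}' matches '{'; pop; stack = {
pos 7: push '{'; stack = {{
pos 8: '}' matches '{'; pop; stack = {
pos 9: push '('; stack = {(
pos 10: ')' matches '('; pop; stack = {
pos 11: push '('; stack = {(
pos 12: ')' matches '('; pop; stack = {
pos 13: push '{'; stack = {{
pos 14: push '{'; stack = {{{
pos 15: '}' matches '{'; pop; stack = {{
pos 16: push '['; stack = {{[
pos 17: ']' matches '['; pop; stack = {{
pos 18: '}' matches '{'; pop; stack = {
pos 19: '}' matches '{'; pop; stack = (empty)
end: stack empty → VALID
Verdict: properly nested → yes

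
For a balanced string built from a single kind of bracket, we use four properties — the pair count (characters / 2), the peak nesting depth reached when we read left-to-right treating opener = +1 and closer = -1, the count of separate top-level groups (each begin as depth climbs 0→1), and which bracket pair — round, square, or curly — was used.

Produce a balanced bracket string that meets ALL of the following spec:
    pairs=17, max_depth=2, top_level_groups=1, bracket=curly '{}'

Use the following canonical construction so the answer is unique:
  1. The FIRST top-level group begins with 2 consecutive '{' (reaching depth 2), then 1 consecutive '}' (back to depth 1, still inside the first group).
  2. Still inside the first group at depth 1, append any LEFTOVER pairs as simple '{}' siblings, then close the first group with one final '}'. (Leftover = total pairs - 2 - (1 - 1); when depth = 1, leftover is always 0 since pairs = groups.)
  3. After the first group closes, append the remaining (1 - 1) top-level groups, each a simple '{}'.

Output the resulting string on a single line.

Answer: {{}{}{}{}{}{}{}{}{}{}{}{}{}{}{}{}}

Derivation:
Spec: pairs=17 depth=2 groups=1
Leftover pairs = 17 - 2 - (1-1) = 15
First group: deep chain of depth 2 + 15 sibling pairs
Remaining 0 groups: simple '{}' each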